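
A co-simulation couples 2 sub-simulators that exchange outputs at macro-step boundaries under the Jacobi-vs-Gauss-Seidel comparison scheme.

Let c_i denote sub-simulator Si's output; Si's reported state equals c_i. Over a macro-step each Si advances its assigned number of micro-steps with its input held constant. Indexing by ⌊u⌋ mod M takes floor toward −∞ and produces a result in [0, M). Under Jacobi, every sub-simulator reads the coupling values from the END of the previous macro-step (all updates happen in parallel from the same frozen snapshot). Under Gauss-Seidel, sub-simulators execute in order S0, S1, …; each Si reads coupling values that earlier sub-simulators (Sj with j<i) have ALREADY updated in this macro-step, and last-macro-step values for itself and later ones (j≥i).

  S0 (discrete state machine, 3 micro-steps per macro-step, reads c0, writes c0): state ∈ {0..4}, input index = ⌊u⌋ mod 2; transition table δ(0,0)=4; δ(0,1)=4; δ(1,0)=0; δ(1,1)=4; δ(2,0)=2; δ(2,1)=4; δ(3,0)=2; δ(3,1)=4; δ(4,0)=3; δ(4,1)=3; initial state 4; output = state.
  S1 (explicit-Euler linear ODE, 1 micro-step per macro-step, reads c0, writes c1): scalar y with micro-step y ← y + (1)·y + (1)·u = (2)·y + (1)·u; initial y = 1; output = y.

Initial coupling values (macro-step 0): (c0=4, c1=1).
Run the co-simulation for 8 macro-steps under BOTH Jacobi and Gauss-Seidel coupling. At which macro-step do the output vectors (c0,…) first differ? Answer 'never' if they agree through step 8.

[Jacobi] macro 1: S0 reads c0=4 → after 3×micro: 2; S1 reads c0=4 → after 1×micro: 6 ⇒ (c0=2, c1=6)
[Jacobi] macro 2: S0 reads c0=2 → after 3×micro: 2; S1 reads c0=2 → after 1×micro: 14 ⇒ (c0=2, c1=14)
[Jacobi] macro 3: S0 reads c0=2 → after 3×micro: 2; S1 reads c0=2 → after 1×micro: 30 ⇒ (c0=2, c1=30)
[Jacobi] macro 4: S0 reads c0=2 → after 3×micro: 2; S1 reads c0=2 → after 1×micro: 62 ⇒ (c0=2, c1=62)
[Jacobi] macro 5: S0 reads c0=2 → after 3×micro: 2; S1 reads c0=2 → after 1×micro: 126 ⇒ (c0=2, c1=126)
[Jacobi] macro 6: S0 reads c0=2 → after 3×micro: 2; S1 reads c0=2 → after 1×micro: 254 ⇒ (c0=2, c1=254)
[Jacobi] macro 7: S0 reads c0=2 → after 3×micro: 2; S1 reads c0=2 → after 1×micro: 510 ⇒ (c0=2, c1=510)
[Jacobi] macro 8: S0 reads c0=2 → after 3×micro: 2; S1 reads c0=2 → after 1×micro: 1022 ⇒ (c0=2, c1=1022)
[Gauss-Seidel] macro 1: S0 reads c0=4 → after 3×micro: 2; S1 reads c0=2 → after 1×micro: 4 ⇒ (c0=2, c1=4)
[Gauss-Seidel] macro 2: S0 reads c0=2 → after 3×micro: 2; S1 reads c0=2 → after 1×micro: 10 ⇒ (c0=2, c1=10)
[Gauss-Seidel] macro 3: S0 reads c0=2 → after 3×micro: 2; S1 reads c0=2 → after 1×micro: 22 ⇒ (c0=2, c1=22)
[Gauss-Seidel] macro 4: S0 reads c0=2 → after 3×micro: 2; S1 reads c0=2 → after 1×micro: 46 ⇒ (c0=2, c1=46)
[Gauss-Seidel] macro 5: S0 reads c0=2 → after 3×micro: 2; S1 reads c0=2 → after 1×micro: 94 ⇒ (c0=2, c1=94)
[Gauss-Seidel] macro 6: S0 reads c0=2 → after 3×micro: 2; S1 reads c0=2 → after 1×micro: 190 ⇒ (c0=2, c1=190)
[Gauss-Seidel] macro 7: S0 reads c0=2 → after 3×micro: 2; S1 reads c0=2 → after 1×micro: 382 ⇒ (c0=2, c1=382)
[Gauss-Seidel] macro 8: S0 reads c0=2 → after 3×micro: 2; S1 reads c0=2 → after 1×micro: 766 ⇒ (c0=2, c1=766)

first divergence at macro-step: 1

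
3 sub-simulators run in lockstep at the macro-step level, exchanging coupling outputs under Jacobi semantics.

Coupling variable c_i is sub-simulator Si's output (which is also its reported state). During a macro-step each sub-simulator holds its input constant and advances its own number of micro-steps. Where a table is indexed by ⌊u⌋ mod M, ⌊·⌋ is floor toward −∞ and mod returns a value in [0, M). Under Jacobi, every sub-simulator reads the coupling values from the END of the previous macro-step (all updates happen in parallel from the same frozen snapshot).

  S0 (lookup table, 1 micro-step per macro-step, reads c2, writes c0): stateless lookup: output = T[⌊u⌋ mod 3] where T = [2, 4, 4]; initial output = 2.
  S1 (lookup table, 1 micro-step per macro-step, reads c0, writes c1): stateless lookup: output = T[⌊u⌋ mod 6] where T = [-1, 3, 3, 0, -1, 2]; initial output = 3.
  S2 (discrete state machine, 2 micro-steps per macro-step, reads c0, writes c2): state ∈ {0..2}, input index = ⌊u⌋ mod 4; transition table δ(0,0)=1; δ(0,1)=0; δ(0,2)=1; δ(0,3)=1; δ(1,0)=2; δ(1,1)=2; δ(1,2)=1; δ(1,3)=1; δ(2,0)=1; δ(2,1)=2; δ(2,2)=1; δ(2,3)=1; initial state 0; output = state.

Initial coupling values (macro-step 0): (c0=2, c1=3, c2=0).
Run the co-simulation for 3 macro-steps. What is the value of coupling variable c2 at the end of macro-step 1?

macro 1: S0 reads c2=0 → after 1×micro: 2; S1 reads c0=2 → after 1×micro: 3; S2 reads c0=2 → after 2×micro: 1 ⇒ (c0=2, c1=3, c2=1)
macro 2: S0 reads c2=1 → after 1×micro: 4; S1 reads c0=2 → after 1×micro: 3; S2 reads c0=2 → after 2×micro: 1 ⇒ (c0=4, c1=3, c2=1)
macro 3: S0 reads c2=1 → after 1×micro: 4; S1 reads c0=4 → after 1×micro: -1; S2 reads c0=4 → after 2×micro: 1 ⇒ (c0=4, c1=-1, c2=1)

c2 at macro-step 1 = 1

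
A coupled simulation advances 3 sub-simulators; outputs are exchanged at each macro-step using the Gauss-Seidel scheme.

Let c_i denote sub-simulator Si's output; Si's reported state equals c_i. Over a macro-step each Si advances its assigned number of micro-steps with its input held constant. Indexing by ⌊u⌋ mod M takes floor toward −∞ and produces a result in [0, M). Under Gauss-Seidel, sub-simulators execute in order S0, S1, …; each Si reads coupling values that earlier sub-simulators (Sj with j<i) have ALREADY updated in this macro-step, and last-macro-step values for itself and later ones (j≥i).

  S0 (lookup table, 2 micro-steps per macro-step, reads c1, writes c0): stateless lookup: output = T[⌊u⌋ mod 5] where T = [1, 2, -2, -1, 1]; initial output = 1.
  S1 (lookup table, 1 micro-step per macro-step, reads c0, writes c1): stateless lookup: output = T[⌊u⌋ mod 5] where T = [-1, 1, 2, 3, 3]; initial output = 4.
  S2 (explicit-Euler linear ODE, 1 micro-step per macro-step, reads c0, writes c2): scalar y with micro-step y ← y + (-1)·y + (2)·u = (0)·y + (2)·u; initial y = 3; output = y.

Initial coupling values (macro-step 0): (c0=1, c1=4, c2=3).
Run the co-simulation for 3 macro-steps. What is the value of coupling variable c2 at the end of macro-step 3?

macro 1: S0 reads c1=4 → after 2×micro: 1; S1 reads c0=1 → after 1×micro: 1; S2 reads c0=1 → after 1×micro: 2 ⇒ (c0=1, c1=1, c2=2)
macro 2: S0 reads c1=1 → after 2×micro: 2; S1 reads c0=2 → after 1×micro: 2; S2 reads c0=2 → after 1×micro: 4 ⇒ (c0=2, c1=2, c2=4)
macro 3: S0 reads c1=2 → after 2×micro: -2; S1 reads c0=-2 → after 1×micro: 3; S2 reads c0=-2 → after 1×micro: -4 ⇒ (c0=-2, c1=3, c2=-4)

c2 at macro-step 3 = -4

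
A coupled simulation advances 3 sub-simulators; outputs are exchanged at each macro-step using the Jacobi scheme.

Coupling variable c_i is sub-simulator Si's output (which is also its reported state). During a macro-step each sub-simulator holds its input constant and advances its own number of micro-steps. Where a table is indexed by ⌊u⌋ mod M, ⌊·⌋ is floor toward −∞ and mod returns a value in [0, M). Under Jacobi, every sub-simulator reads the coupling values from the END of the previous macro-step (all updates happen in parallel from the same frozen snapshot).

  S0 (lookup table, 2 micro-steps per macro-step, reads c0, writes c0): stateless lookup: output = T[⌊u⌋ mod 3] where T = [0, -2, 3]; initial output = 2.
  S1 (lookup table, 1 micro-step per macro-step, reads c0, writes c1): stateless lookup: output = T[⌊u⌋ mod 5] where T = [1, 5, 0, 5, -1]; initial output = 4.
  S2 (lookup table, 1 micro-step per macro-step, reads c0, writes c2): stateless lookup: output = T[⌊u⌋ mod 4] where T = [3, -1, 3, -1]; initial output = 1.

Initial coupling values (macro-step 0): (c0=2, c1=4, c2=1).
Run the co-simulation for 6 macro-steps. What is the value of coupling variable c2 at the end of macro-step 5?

c2 at macro-step 5 = 3

macro 1: S0 reads c0=2 → after 2×micro: 3; S1 reads c0=2 → after 1×micro: 0; S2 reads c0=2 → after 1×micro: 3 ⇒ (c0=3, c1=0, c2=3)
macro 2: S0 reads c0=3 → after 2×micro: 0; S1 reads c0=3 → after 1×micro: 5; S2 reads c0=3 → after 1×micro: -1 ⇒ (c0=0, c1=5, c2=-1)
macro 3: S0 reads c0=0 → after 2×micro: 0; S1 reads c0=0 → after 1×micro: 1; S2 reads c0=0 → after 1×micro: 3 ⇒ (c0=0, c1=1, c2=3)
macro 4: S0 reads c0=0 → after 2×micro: 0; S1 reads c0=0 → after 1×micro: 1; S2 reads c0=0 → after 1×micro: 3 ⇒ (c0=0, c1=1, c2=3)
macro 5: S0 reads c0=0 → after 2×micro: 0; S1 reads c0=0 → after 1×micro: 1; S2 reads c0=0 → after 1×micro: 3 ⇒ (c0=0, c1=1, c2=3)
macro 6: S0 reads c0=0 → after 2×micro: 0; S1 reads c0=0 → after 1×micro: 1; S2 reads c0=0 → after 1×micro: 3 ⇒ (c0=0, c1=1, c2=3)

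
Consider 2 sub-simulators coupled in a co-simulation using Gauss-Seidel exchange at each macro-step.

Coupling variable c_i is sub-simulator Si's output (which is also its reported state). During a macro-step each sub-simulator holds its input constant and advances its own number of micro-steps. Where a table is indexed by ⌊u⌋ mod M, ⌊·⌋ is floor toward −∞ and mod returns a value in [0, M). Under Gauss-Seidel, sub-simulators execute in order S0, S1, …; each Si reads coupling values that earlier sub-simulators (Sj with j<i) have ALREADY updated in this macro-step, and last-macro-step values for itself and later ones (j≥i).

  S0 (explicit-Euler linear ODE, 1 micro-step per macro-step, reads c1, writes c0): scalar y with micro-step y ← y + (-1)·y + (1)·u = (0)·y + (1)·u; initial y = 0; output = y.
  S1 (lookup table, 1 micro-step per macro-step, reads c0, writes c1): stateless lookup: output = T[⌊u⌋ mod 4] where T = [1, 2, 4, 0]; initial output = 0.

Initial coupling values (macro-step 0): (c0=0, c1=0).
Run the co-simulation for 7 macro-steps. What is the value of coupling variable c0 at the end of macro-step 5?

macro 1: S0 reads c1=0 → after 1×micro: 0; S1 reads c0=0 → after 1×micro: 1 ⇒ (c0=0, c1=1)
macro 2: S0 reads c1=1 → after 1×micro: 1; S1 reads c0=1 → after 1×micro: 2 ⇒ (c0=1, c1=2)
macro 3: S0 reads c1=2 → after 1×micro: 2; S1 reads c0=2 → after 1×micro: 4 ⇒ (c0=2, c1=4)
macro 4: S0 reads c1=4 → after 1×micro: 4; S1 reads c0=4 → after 1×micro: 1 ⇒ (c0=4, c1=1)
macro 5: S0 reads c1=1 → after 1×micro: 1; S1 reads c0=1 → after 1×micro: 2 ⇒ (c0=1, c1=2)
macro 6: S0 reads c1=2 → after 1×micro: 2; S1 reads c0=2 → after 1×micro: 4 ⇒ (c0=2, c1=4)
macro 7: S0 reads c1=4 → after 1×micro: 4; S1 reads c0=4 → after 1×micro: 1 ⇒ (c0=4, c1=1)

c0 at macro-step 5 = 1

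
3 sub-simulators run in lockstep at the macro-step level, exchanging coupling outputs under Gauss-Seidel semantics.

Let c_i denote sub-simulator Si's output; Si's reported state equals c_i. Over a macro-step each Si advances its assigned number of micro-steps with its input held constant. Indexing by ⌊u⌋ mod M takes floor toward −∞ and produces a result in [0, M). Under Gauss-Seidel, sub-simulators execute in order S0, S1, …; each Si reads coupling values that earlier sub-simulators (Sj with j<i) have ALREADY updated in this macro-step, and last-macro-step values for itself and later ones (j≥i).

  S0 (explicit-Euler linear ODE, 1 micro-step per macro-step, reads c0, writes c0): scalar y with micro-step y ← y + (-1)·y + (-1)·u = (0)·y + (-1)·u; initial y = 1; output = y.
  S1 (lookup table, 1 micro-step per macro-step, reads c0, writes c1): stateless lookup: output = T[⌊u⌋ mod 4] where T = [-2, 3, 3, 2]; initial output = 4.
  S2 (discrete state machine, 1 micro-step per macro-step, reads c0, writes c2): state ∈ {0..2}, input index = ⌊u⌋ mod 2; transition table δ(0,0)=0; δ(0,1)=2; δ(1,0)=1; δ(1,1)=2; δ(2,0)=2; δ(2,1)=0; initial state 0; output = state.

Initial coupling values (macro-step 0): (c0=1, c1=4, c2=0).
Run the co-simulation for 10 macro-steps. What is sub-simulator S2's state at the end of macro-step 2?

S2 state at macro-step 2 = 0

macro 1: S0 reads c0=1 → after 1×micro: -1; S1 reads c0=-1 → after 1×micro: 2; S2 reads c0=-1 → after 1×micro: 2 ⇒ (c0=-1, c1=2, c2=2)
macro 2: S0 reads c0=-1 → after 1×micro: 1; S1 reads c0=1 → after 1×micro: 3; S2 reads c0=1 → after 1×micro: 0 ⇒ (c0=1, c1=3, c2=0)
macro 3: S0 reads c0=1 → after 1×micro: -1; S1 reads c0=-1 → after 1×micro: 2; S2 reads c0=-1 → after 1×micro: 2 ⇒ (c0=-1, c1=2, c2=2)
macro 4: S0 reads c0=-1 → after 1×micro: 1; S1 reads c0=1 → after 1×micro: 3; S2 reads c0=1 → after 1×micro: 0 ⇒ (c0=1, c1=3, c2=0)
macro 5: S0 reads c0=1 → after 1×micro: -1; S1 reads c0=-1 → after 1×micro: 2; S2 reads c0=-1 → after 1×micro: 2 ⇒ (c0=-1, c1=2, c2=2)
macro 6: S0 reads c0=-1 → after 1×micro: 1; S1 reads c0=1 → after 1×micro: 3; S2 reads c0=1 → after 1×micro: 0 ⇒ (c0=1, c1=3, c2=0)
macro 7: S0 reads c0=1 → after 1×micro: -1; S1 reads c0=-1 → after 1×micro: 2; S2 reads c0=-1 → after 1×micro: 2 ⇒ (c0=-1, c1=2, c2=2)
macro 8: S0 reads c0=-1 → after 1×micro: 1; S1 reads c0=1 → after 1×micro: 3; S2 reads c0=1 → after 1×micro: 0 ⇒ (c0=1, c1=3, c2=0)
macro 9: S0 reads c0=1 → after 1×micro: -1; S1 reads c0=-1 → after 1×micro: 2; S2 reads c0=-1 → after 1×micro: 2 ⇒ (c0=-1, c1=2, c2=2)
macro 10: S0 reads c0=-1 → after 1×micro: 1; S1 reads c0=1 → after 1×micro: 3; S2 reads c0=1 → after 1×micro: 0 ⇒ (c0=1, c1=3, c2=0)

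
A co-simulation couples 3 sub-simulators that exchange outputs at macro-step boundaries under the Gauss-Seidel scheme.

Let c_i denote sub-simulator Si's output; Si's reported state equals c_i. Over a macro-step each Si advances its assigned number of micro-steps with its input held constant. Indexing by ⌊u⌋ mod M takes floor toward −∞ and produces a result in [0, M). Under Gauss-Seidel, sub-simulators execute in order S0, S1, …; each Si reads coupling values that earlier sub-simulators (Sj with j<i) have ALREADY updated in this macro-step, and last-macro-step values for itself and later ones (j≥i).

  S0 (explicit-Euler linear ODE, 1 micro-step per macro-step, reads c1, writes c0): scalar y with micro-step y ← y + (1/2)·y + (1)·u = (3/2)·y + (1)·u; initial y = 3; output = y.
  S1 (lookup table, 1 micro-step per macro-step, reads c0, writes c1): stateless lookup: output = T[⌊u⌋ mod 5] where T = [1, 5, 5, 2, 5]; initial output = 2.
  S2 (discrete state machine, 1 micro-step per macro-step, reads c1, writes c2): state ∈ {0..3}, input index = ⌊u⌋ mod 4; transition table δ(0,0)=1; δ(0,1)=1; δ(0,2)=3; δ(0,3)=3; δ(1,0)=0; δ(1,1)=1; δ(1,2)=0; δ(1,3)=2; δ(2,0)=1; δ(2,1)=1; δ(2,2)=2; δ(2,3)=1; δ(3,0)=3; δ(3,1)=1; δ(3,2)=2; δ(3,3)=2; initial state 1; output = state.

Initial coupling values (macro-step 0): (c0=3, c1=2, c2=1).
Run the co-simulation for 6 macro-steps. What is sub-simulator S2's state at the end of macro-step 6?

macro 1: S0 reads c1=2 → after 1×micro: 13/2; S1 reads c0=13/2 → after 1×micro: 5; S2 reads c1=5 → after 1×micro: 1 ⇒ (c0=13/2, c1=5, c2=1)
macro 2: S0 reads c1=5 → after 1×micro: 59/4; S1 reads c0=59/4 → after 1×micro: 5; S2 reads c1=5 → after 1×micro: 1 ⇒ (c0=59/4, c1=5, c2=1)
macro 3: S0 reads c1=5 → after 1×micro: 217/8; S1 reads c0=217/8 → after 1×micro: 5; S2 reads c1=5 → after 1×micro: 1 ⇒ (c0=217/8, c1=5, c2=1)
macro 4: S0 reads c1=5 → after 1×micro: 731/16; S1 reads c0=731/16 → after 1×micro: 1; S2 reads c1=1 → after 1×micro: 1 ⇒ (c0=731/16, c1=1, c2=1)
macro 5: S0 reads c1=1 → after 1×micro: 2225/32; S1 reads c0=2225/32 → after 1×micro: 5; S2 reads c1=5 → after 1×micro: 1 ⇒ (c0=2225/32, c1=5, c2=1)
macro 6: S0 reads c1=5 → after 1×micro: 6995/64; S1 reads c0=6995/64 → after 1×micro: 5; S2 reads c1=5 → after 1×micro: 1 ⇒ (c0=6995/64, c1=5, c2=1)

S2 state at macro-step 6 = 1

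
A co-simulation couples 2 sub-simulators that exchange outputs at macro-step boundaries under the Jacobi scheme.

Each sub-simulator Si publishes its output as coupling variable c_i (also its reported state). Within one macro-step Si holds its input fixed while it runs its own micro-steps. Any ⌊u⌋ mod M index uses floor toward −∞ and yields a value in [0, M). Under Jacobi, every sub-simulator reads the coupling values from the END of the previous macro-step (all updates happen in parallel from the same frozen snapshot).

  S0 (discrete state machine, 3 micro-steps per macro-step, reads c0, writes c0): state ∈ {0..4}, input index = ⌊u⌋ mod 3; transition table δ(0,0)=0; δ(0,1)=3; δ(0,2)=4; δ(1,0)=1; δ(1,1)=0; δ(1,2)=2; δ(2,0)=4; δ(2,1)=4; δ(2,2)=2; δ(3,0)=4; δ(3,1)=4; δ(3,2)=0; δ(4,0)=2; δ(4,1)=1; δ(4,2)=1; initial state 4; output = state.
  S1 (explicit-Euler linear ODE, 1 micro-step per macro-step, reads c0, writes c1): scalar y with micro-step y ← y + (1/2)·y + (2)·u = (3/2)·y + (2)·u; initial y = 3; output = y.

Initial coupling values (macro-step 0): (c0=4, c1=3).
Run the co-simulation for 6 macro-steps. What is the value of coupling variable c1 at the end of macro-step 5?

c1 at macro-step 5 = 3793/32

macro 1: S0 reads c0=4 → after 3×micro: 3; S1 reads c0=4 → after 1×micro: 25/2 ⇒ (c0=3, c1=25/2)
macro 2: S0 reads c0=3 → after 3×micro: 4; S1 reads c0=3 → after 1×micro: 99/4 ⇒ (c0=4, c1=99/4)
macro 3: S0 reads c0=4 → after 3×micro: 3; S1 reads c0=4 → after 1×micro: 361/8 ⇒ (c0=3, c1=361/8)
macro 4: S0 reads c0=3 → after 3×micro: 4; S1 reads c0=3 → after 1×micro: 1179/16 ⇒ (c0=4, c1=1179/16)
macro 5: S0 reads c0=4 → after 3×micro: 3; S1 reads c0=4 → after 1×micro: 3793/32 ⇒ (c0=3, c1=3793/32)
macro 6: S0 reads c0=3 → after 3×micro: 4; S1 reads c0=3 → after 1×micro: 11763/64 ⇒ (c0=4, c1=11763/64)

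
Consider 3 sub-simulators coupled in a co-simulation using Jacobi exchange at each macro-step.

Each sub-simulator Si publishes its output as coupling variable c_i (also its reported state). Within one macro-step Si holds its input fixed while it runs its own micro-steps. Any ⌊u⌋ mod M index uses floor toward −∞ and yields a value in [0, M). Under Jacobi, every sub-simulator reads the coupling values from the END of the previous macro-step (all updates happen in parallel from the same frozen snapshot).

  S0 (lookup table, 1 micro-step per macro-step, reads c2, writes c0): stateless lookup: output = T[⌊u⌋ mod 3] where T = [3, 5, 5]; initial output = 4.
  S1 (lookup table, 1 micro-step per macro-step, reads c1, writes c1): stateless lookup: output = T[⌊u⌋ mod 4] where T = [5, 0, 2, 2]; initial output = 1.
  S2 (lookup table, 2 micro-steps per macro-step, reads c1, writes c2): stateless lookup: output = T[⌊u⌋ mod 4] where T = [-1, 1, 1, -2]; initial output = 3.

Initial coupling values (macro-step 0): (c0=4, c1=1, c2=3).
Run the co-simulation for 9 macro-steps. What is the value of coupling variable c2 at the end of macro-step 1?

macro 1: S0 reads c2=3 → after 1×micro: 3; S1 reads c1=1 → after 1×micro: 0; S2 reads c1=1 → after 2×micro: 1 ⇒ (c0=3, c1=0, c2=1)
macro 2: S0 reads c2=1 → after 1×micro: 5; S1 reads c1=0 → after 1×micro: 5; S2 reads c1=0 → after 2×micro: -1 ⇒ (c0=5, c1=5, c2=-1)
macro 3: S0 reads c2=-1 → after 1×micro: 5; S1 reads c1=5 → after 1×micro: 0; S2 reads c1=5 → after 2×micro: 1 ⇒ (c0=5, c1=0, c2=1)
macro 4: S0 reads c2=1 → after 1×micro: 5; S1 reads c1=0 → after 1×micro: 5; S2 reads c1=0 → after 2×micro: -1 ⇒ (c0=5, c1=5, c2=-1)
macro 5: S0 reads c2=-1 → after 1×micro: 5; S1 reads c1=5 → after 1×micro: 0; S2 reads c1=5 → after 2×micro: 1 ⇒ (c0=5, c1=0, c2=1)
macro 6: S0 reads c2=1 → after 1×micro: 5; S1 reads c1=0 → after 1×micro: 5; S2 reads c1=0 → after 2×micro: -1 ⇒ (c0=5, c1=5, c2=-1)
macro 7: S0 reads c2=-1 → after 1×micro: 5; S1 reads c1=5 → after 1×micro: 0; S2 reads c1=5 → after 2×micro: 1 ⇒ (c0=5, c1=0, c2=1)
macro 8: S0 reads c2=1 → after 1×micro: 5; S1 reads c1=0 → after 1×micro: 5; S2 reads c1=0 → after 2×micro: -1 ⇒ (c0=5, c1=5, c2=-1)
macro 9: S0 reads c2=-1 → after 1×micro: 5; S1 reads c1=5 → after 1×micro: 0; S2 reads c1=5 → after 2×micro: 1 ⇒ (c0=5, c1=0, c2=1)

c2 at macro-step 1 = 1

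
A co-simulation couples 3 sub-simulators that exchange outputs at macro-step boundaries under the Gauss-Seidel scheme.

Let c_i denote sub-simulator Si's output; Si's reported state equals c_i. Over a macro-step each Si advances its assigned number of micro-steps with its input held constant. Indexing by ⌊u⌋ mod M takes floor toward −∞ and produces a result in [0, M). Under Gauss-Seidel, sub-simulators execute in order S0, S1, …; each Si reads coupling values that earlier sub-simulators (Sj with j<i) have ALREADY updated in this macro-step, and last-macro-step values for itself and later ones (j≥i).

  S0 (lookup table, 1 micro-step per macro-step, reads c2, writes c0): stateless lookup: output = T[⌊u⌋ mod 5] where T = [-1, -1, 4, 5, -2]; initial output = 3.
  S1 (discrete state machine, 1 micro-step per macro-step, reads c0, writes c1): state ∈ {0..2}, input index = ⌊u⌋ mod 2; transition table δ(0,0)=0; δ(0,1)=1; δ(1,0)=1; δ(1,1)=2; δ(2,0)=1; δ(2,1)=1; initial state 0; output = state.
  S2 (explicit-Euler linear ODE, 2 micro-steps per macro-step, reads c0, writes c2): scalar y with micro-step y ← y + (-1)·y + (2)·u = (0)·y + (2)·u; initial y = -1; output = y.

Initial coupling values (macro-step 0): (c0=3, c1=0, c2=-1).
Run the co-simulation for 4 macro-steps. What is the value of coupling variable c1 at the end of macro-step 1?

c1 at macro-step 1 = 0

macro 1: S0 reads c2=-1 → after 1×micro: -2; S1 reads c0=-2 → after 1×micro: 0; S2 reads c0=-2 → after 2×micro: -4 ⇒ (c0=-2, c1=0, c2=-4)
macro 2: S0 reads c2=-4 → after 1×micro: -1; S1 reads c0=-1 → after 1×micro: 1; S2 reads c0=-1 → after 2×micro: -2 ⇒ (c0=-1, c1=1, c2=-2)
macro 3: S0 reads c2=-2 → after 1×micro: 5; S1 reads c0=5 → after 1×micro: 2; S2 reads c0=5 → after 2×micro: 10 ⇒ (c0=5, c1=2, c2=10)
macro 4: S0 reads c2=10 → after 1×micro: -1; S1 reads c0=-1 → after 1×micro: 1; S2 reads c0=-1 → after 2×micro: -2 ⇒ (c0=-1, c1=1, c2=-2)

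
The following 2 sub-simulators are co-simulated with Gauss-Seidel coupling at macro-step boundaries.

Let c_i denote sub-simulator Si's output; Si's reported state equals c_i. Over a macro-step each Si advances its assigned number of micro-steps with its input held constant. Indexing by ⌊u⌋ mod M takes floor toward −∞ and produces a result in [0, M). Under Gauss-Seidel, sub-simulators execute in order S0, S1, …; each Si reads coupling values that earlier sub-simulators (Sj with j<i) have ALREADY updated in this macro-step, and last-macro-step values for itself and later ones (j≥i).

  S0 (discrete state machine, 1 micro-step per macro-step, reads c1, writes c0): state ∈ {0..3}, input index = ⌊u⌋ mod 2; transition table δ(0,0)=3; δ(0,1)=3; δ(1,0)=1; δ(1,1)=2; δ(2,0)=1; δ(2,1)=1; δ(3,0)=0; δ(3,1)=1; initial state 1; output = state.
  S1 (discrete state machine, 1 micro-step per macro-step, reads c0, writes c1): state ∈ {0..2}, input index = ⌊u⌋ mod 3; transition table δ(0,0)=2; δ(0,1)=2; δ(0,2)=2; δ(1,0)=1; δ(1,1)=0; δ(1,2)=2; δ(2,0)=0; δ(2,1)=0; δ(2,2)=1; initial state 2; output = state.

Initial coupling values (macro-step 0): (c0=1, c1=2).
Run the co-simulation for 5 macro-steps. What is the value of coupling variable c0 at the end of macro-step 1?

c0 at macro-step 1 = 1

macro 1: S0 reads c1=2 → after 1×micro: 1; S1 reads c0=1 → after 1×micro: 0 ⇒ (c0=1, c1=0)
macro 2: S0 reads c1=0 → after 1×micro: 1; S1 reads c0=1 → after 1×micro: 2 ⇒ (c0=1, c1=2)
macro 3: S0 reads c1=2 → after 1×micro: 1; S1 reads c0=1 → after 1×micro: 0 ⇒ (c0=1, c1=0)
macro 4: S0 reads c1=0 → after 1×micro: 1; S1 reads c0=1 → after 1×micro: 2 ⇒ (c0=1, c1=2)
macro 5: S0 reads c1=2 → after 1×micro: 1; S1 reads c0=1 → after 1×micro: 0 ⇒ (c0=1, c1=0)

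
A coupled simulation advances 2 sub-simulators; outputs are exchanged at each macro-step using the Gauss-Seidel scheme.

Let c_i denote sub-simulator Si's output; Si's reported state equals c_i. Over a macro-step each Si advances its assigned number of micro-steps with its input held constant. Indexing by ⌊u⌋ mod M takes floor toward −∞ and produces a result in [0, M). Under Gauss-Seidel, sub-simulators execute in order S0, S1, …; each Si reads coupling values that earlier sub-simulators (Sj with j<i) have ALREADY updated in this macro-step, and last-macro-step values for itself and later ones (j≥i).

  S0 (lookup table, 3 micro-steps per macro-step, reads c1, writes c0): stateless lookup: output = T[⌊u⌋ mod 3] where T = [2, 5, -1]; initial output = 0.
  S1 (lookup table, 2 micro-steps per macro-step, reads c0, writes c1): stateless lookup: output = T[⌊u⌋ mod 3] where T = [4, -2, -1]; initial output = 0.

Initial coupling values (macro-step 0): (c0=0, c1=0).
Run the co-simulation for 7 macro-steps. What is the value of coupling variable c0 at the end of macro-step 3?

macro 1: S0 reads c1=0 → after 3×micro: 2; S1 reads c0=2 → after 2×micro: -1 ⇒ (c0=2, c1=-1)
macro 2: S0 reads c1=-1 → after 3×micro: -1; S1 reads c0=-1 → after 2×micro: -1 ⇒ (c0=-1, c1=-1)
macro 3: S0 reads c1=-1 → after 3×micro: -1; S1 reads c0=-1 → after 2×micro: -1 ⇒ (c0=-1, c1=-1)
macro 4: S0 reads c1=-1 → after 3×micro: -1; S1 reads c0=-1 → after 2×micro: -1 ⇒ (c0=-1, c1=-1)
macro 5: S0 reads c1=-1 → after 3×micro: -1; S1 reads c0=-1 → after 2×micro: -1 ⇒ (c0=-1, c1=-1)
macro 6: S0 reads c1=-1 → after 3×micro: -1; S1 reads c0=-1 → after 2×micro: -1 ⇒ (c0=-1, c1=-1)
macro 7: S0 reads c1=-1 → after 3×micro: -1; S1 reads c0=-1 → after 2×micro: -1 ⇒ (c0=-1, c1=-1)

c0 at macro-step 3 = -1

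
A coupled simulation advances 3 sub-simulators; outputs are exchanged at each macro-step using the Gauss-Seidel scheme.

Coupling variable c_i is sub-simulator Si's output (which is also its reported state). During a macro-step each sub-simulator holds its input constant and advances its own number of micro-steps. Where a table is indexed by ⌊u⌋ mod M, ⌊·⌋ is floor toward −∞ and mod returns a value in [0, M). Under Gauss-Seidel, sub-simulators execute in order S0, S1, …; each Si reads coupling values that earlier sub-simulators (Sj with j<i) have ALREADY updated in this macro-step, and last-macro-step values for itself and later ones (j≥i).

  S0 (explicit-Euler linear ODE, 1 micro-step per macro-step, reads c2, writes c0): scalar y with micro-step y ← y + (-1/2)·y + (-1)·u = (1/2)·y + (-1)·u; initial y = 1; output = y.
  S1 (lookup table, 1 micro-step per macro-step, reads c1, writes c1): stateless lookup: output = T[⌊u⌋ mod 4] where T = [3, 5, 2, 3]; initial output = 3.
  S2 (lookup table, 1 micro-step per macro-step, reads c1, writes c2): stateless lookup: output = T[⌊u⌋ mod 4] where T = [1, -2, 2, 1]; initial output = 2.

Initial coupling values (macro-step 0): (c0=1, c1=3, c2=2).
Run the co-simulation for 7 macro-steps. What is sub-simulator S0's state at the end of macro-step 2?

S0 state at macro-step 2 = -7/4

macro 1: S0 reads c2=2 → after 1×micro: -3/2; S1 reads c1=3 → after 1×micro: 3; S2 reads c1=3 → after 1×micro: 1 ⇒ (c0=-3/2, c1=3, c2=1)
macro 2: S0 reads c2=1 → after 1×micro: -7/4; S1 reads c1=3 → after 1×micro: 3; S2 reads c1=3 → after 1×micro: 1 ⇒ (c0=-7/4, c1=3, c2=1)
macro 3: S0 reads c2=1 → after 1×micro: -15/8; S1 reads c1=3 → after 1×micro: 3; S2 reads c1=3 → after 1×micro: 1 ⇒ (c0=-15/8, c1=3, c2=1)
macro 4: S0 reads c2=1 → after 1×micro: -31/16; S1 reads c1=3 → after 1×micro: 3; S2 reads c1=3 → after 1×micro: 1 ⇒ (c0=-31/16, c1=3, c2=1)
macro 5: S0 reads c2=1 → after 1×micro: -63/32; S1 reads c1=3 → after 1×micro: 3; S2 reads c1=3 → after 1×micro: 1 ⇒ (c0=-63/32, c1=3, c2=1)
macro 6: S0 reads c2=1 → after 1×micro: -127/64; S1 reads c1=3 → after 1×micro: 3; S2 reads c1=3 → after 1×micro: 1 ⇒ (c0=-127/64, c1=3, c2=1)
macro 7: S0 reads c2=1 → after 1×micro: -255/128; S1 reads c1=3 → after 1×micro: 3; S2 reads c1=3 → after 1×micro: 1 ⇒ (c0=-255/128, c1=3, c2=1)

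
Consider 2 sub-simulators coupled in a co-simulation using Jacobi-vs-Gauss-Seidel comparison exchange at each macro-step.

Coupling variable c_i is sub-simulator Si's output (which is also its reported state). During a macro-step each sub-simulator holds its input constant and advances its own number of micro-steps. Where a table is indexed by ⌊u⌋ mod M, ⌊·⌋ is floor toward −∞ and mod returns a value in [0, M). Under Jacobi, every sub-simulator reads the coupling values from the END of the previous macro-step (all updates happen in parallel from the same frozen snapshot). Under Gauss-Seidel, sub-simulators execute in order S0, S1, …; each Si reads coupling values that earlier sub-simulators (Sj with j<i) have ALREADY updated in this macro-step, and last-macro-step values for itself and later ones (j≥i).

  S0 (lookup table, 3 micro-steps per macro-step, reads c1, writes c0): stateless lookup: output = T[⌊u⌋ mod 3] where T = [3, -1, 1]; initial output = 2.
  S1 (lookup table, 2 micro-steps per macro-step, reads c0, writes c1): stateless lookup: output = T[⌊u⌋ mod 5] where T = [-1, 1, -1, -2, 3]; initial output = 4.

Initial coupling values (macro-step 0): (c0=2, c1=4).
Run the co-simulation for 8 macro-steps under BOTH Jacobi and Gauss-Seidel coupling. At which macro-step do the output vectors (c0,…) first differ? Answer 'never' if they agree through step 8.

[Jacobi] macro 1: S0 reads c1=4 → after 3×micro: -1; S1 reads c0=2 → after 2×micro: -1 ⇒ (c0=-1, c1=-1)
[Jacobi] macro 2: S0 reads c1=-1 → after 3×micro: 1; S1 reads c0=-1 → after 2×micro: 3 ⇒ (c0=1, c1=3)
[Jacobi] macro 3: S0 reads c1=3 → after 3×micro: 3; S1 reads c0=1 → after 2×micro: 1 ⇒ (c0=3, c1=1)
[Jacobi] macro 4: S0 reads c1=1 → after 3×micro: -1; S1 reads c0=3 → after 2×micro: -2 ⇒ (c0=-1, c1=-2)
[Jacobi] macro 5: S0 reads c1=-2 → after 3×micro: -1; S1 reads c0=-1 → after 2×micro: 3 ⇒ (c0=-1, c1=3)
[Jacobi] macro 6: S0 reads c1=3 → after 3×micro: 3; S1 reads c0=-1 → after 2×micro: 3 ⇒ (c0=3, c1=3)
[Jacobi] macro 7: S0 reads c1=3 → after 3×micro: 3; S1 reads c0=3 → after 2×micro: -2 ⇒ (c0=3, c1=-2)
[Jacobi] macro 8: S0 reads c1=-2 → after 3×micro: -1; S1 reads c0=3 → after 2×micro: -2 ⇒ (c0=-1, c1=-2)
[Gauss-Seidel] macro 1: S0 reads c1=4 → after 3×micro: -1; S1 reads c0=-1 → after 2×micro: 3 ⇒ (c0=-1, c1=3)
[Gauss-Seidel] macro 2: S0 reads c1=3 → after 3×micro: 3; S1 reads c0=3 → after 2×micro: -2 ⇒ (c0=3, c1=-2)
[Gauss-Seidel] macro 3: S0 reads c1=-2 → after 3×micro: -1; S1 reads c0=-1 → after 2×micro: 3 ⇒ (c0=-1, c1=3)
[Gauss-Seidel] macro 4: S0 reads c1=3 → after 3×micro: 3; S1 reads c0=3 → after 2×micro: -2 ⇒ (c0=3, c1=-2)
[Gauss-Seidel] macro 5: S0 reads c1=-2 → after 3×micro: -1; S1 reads c0=-1 → after 2×micro: 3 ⇒ (c0=-1, c1=3)
[Gauss-Seidel] macro 6: S0 reads c1=3 → after 3×micro: 3; S1 reads c0=3 → after 2×micro: -2 ⇒ (c0=3, c1=-2)
[Gauss-Seidel] macro 7: S0 reads c1=-2 → after 3×micro: -1; S1 reads c0=-1 → after 2×micro: 3 ⇒ (c0=-1, c1=3)
[Gauss-Seidel] macro 8: S0 reads c1=3 → after 3×micro: 3; S1 reads c0=3 → after 2×micro: -2 ⇒ (c0=3, c1=-2)

first divergence at macro-step: 1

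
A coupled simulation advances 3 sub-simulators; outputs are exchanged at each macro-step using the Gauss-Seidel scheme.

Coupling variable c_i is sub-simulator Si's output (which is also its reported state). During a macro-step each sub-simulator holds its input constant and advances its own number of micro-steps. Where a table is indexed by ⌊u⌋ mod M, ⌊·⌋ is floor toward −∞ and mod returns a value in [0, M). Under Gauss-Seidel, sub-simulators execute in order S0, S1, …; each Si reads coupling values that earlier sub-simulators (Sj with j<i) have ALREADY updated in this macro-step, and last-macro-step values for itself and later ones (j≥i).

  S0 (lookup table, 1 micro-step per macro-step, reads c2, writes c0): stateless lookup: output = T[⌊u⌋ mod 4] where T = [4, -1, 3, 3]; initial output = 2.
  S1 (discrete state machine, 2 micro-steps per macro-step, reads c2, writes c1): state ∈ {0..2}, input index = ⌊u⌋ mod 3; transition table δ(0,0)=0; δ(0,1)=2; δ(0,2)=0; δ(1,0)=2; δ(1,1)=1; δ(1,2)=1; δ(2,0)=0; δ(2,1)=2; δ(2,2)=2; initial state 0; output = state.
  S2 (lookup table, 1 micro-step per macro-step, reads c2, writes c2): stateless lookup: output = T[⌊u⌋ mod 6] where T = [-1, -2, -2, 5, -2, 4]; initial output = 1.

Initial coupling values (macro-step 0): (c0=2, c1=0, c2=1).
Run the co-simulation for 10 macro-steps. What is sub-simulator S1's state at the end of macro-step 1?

S1 state at macro-step 1 = 2

macro 1: S0 reads c2=1 → after 1×micro: -1; S1 reads c2=1 → after 2×micro: 2; S2 reads c2=1 → after 1×micro: -2 ⇒ (c0=-1, c1=2, c2=-2)
macro 2: S0 reads c2=-2 → after 1×micro: 3; S1 reads c2=-2 → after 2×micro: 2; S2 reads c2=-2 → after 1×micro: -2 ⇒ (c0=3, c1=2, c2=-2)
macro 3: S0 reads c2=-2 → after 1×micro: 3; S1 reads c2=-2 → after 2×micro: 2; S2 reads c2=-2 → after 1×micro: -2 ⇒ (c0=3, c1=2, c2=-2)
macro 4: S0 reads c2=-2 → after 1×micro: 3; S1 reads c2=-2 → after 2×micro: 2; S2 reads c2=-2 → after 1×micro: -2 ⇒ (c0=3, c1=2, c2=-2)
macro 5: S0 reads c2=-2 → after 1×micro: 3; S1 reads c2=-2 → after 2×micro: 2; S2 reads c2=-2 → after 1×micro: -2 ⇒ (c0=3, c1=2, c2=-2)
macro 6: S0 reads c2=-2 → after 1×micro: 3; S1 reads c2=-2 → after 2×micro: 2; S2 reads c2=-2 → after 1×micro: -2 ⇒ (c0=3, c1=2, c2=-2)
macro 7: S0 reads c2=-2 → after 1×micro: 3; S1 reads c2=-2 → after 2×micro: 2; S2 reads c2=-2 → after 1×micro: -2 ⇒ (c0=3, c1=2, c2=-2)
macro 8: S0 reads c2=-2 → after 1×micro: 3; S1 reads c2=-2 → after 2×micro: 2; S2 reads c2=-2 → after 1×micro: -2 ⇒ (c0=3, c1=2, c2=-2)
macro 9: S0 reads c2=-2 → after 1×micro: 3; S1 reads c2=-2 → after 2×micro: 2; S2 reads c2=-2 → after 1×micro: -2 ⇒ (c0=3, c1=2, c2=-2)
macro 10: S0 reads c2=-2 → after 1×micro: 3; S1 reads c2=-2 → after 2×micro: 2; S2 reads c2=-2 → after 1×micro: -2 ⇒ (c0=3, c1=2, c2=-2)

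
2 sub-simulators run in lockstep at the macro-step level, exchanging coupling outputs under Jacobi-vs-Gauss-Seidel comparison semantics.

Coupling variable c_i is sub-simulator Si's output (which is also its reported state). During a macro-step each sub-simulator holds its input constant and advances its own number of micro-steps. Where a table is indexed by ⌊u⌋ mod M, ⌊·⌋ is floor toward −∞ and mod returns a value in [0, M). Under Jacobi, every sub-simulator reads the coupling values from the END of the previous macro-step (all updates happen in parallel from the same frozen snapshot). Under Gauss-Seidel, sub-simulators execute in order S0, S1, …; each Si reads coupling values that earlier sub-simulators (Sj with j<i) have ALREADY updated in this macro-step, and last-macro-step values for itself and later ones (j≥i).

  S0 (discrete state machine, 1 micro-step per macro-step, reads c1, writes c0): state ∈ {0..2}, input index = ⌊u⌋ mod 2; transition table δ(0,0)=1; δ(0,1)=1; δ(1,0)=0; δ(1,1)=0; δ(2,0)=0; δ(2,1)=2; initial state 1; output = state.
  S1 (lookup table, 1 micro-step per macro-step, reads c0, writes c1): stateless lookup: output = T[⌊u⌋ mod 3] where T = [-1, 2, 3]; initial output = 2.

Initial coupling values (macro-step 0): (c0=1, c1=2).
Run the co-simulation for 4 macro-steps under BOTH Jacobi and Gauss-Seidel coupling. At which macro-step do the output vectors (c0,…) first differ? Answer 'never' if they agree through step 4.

first divergence at macro-step: 1

[Jacobi] macro 1: S0 reads c1=2 → after 1×micro: 0; S1 reads c0=1 → after 1×micro: 2 ⇒ (c0=0, c1=2)
[Jacobi] macro 2: S0 reads c1=2 → after 1×micro: 1; S1 reads c0=0 → after 1×micro: -1 ⇒ (c0=1, c1=-1)
[Jacobi] macro 3: S0 reads c1=-1 → after 1×micro: 0; S1 reads c0=1 → after 1×micro: 2 ⇒ (c0=0, c1=2)
[Jacobi] macro 4: S0 reads c1=2 → after 1×micro: 1; S1 reads c0=0 → after 1×micro: -1 ⇒ (c0=1, c1=-1)
[Gauss-Seidel] macro 1: S0 reads c1=2 → after 1×micro: 0; S1 reads c0=0 → after 1×micro: -1 ⇒ (c0=0, c1=-1)
[Gauss-Seidel] macro 2: S0 reads c1=-1 → after 1×micro: 1; S1 reads c0=1 → after 1×micro: 2 ⇒ (c0=1, c1=2)
[Gauss-Seidel] macro 3: S0 reads c1=2 → after 1×micro: 0; S1 reads c0=0 → after 1×micro: -1 ⇒ (c0=0, c1=-1)
[Gauss-Seidel] macro 4: S0 reads c1=-1 → after 1×micro: 1; S1 reads c0=1 → after 1×micro: 2 ⇒ (c0=1, c1=2)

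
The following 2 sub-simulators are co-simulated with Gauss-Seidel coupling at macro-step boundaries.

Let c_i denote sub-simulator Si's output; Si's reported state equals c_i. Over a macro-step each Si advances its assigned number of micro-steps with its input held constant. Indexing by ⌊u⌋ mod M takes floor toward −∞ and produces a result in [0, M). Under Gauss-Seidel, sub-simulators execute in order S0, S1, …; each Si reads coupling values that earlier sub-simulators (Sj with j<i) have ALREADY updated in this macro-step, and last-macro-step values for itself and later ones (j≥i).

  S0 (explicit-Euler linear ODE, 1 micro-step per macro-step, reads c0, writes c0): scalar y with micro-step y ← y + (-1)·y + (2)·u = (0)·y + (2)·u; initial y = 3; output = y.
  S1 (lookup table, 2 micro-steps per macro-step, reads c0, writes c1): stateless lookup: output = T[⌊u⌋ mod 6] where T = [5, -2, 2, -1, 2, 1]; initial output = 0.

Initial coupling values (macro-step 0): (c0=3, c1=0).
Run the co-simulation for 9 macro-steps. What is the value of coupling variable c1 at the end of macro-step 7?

macro 1: S0 reads c0=3 → after 1×micro: 6; S1 reads c0=6 → after 2×micro: 5 ⇒ (c0=6, c1=5)
macro 2: S0 reads c0=6 → after 1×micro: 12; S1 reads c0=12 → after 2×micro: 5 ⇒ (c0=12, c1=5)
macro 3: S0 reads c0=12 → after 1×micro: 24; S1 reads c0=24 → after 2×micro: 5 ⇒ (c0=24, c1=5)
macro 4: S0 reads c0=24 → after 1×micro: 48; S1 reads c0=48 → after 2×micro: 5 ⇒ (c0=48, c1=5)
macro 5: S0 reads c0=48 → after 1×micro: 96; S1 reads c0=96 → after 2×micro: 5 ⇒ (c0=96, c1=5)
macro 6: S0 reads c0=96 → after 1×micro: 192; S1 reads c0=192 → after 2×micro: 5 ⇒ (c0=192, c1=5)
macro 7: S0 reads c0=192 → after 1×micro: 384; S1 reads c0=384 → after 2×micro: 5 ⇒ (c0=384, c1=5)
macro 8: S0 reads c0=384 → after 1×micro: 768; S1 reads c0=768 → after 2×micro: 5 ⇒ (c0=768, c1=5)
macro 9: S0 reads c0=768 → after 1×micro: 1536; S1 reads c0=1536 → after 2×micro: 5 ⇒ (c0=1536, c1=5)

c1 at macro-step 7 = 5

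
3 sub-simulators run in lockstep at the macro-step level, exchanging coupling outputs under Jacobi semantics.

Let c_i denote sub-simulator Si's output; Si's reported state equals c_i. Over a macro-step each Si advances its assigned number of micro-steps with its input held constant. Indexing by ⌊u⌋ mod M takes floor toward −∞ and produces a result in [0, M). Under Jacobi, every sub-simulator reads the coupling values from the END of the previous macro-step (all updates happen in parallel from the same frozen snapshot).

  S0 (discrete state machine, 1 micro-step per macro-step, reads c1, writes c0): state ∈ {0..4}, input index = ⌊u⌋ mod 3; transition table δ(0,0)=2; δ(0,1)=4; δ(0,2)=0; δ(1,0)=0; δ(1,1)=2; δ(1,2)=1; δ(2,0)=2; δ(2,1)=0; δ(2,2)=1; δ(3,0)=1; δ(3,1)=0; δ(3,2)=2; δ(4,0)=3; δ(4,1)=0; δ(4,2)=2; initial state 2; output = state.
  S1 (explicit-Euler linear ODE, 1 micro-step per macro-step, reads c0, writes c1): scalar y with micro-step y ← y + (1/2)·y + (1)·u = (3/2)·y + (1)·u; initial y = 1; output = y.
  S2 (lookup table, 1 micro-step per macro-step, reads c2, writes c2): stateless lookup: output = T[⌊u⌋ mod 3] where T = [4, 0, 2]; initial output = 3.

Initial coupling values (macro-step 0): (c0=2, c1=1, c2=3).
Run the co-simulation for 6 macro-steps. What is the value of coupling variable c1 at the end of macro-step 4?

c1 at macro-step 4 = 253/16

macro 1: S0 reads c1=1 → after 1×micro: 0; S1 reads c0=2 → after 1×micro: 7/2; S2 reads c2=3 → after 1×micro: 4 ⇒ (c0=0, c1=7/2, c2=4)
macro 2: S0 reads c1=7/2 → after 1×micro: 2; S1 reads c0=0 → after 1×micro: 21/4; S2 reads c2=4 → after 1×micro: 0 ⇒ (c0=2, c1=21/4, c2=0)
macro 3: S0 reads c1=21/4 → after 1×micro: 1; S1 reads c0=2 → after 1×micro: 79/8; S2 reads c2=0 → after 1×micro: 4 ⇒ (c0=1, c1=79/8, c2=4)
macro 4: S0 reads c1=79/8 → after 1×micro: 0; S1 reads c0=1 → after 1×micro: 253/16; S2 reads c2=4 → after 1×micro: 0 ⇒ (c0=0, c1=253/16, c2=0)
macro 5: S0 reads c1=253/16 → after 1×micro: 2; S1 reads c0=0 → after 1×micro: 759/32; S2 reads c2=0 → after 1×micro: 4 ⇒ (c0=2, c1=759/32, c2=4)
macro 6: S0 reads c1=759/32 → after 1×micro: 1; S1 reads c0=2 → after 1×micro: 2405/64; S2 reads c2=4 → after 1×micro: 0 ⇒ (c0=1, c1=2405/64, c2=0)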